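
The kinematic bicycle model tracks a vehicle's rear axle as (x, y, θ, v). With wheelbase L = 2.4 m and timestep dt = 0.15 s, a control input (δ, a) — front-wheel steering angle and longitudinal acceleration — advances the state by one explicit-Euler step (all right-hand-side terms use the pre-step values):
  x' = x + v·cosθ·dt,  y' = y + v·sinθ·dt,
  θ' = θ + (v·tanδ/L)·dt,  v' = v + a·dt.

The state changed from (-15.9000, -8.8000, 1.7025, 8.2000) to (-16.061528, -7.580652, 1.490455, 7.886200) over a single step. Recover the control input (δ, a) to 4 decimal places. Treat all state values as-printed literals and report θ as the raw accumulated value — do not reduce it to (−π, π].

δ = -0.3923, a = -2.0920

a = (v'−v)/dt = (-0.313800)/0.15 = -2.0920
Δθ = θ'−θ = -0.212045;  (v·dt/L) = 8.2000·0.15/2.4 = 0.512500
tan δ = Δθ·L/(v·dt) = -0.413746  →  δ = -0.3923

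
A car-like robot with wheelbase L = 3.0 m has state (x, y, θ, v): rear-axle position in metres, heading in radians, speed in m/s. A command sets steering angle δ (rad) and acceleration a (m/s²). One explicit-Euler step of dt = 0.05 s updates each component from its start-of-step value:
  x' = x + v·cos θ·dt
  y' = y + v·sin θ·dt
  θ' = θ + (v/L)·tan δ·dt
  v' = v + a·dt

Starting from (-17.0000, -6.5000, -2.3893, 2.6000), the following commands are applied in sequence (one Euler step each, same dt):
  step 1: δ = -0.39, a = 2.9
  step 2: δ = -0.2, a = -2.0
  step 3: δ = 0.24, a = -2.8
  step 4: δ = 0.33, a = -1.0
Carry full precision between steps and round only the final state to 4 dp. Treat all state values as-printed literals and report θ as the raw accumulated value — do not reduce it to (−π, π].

after step 1 (δ=-0.39, a=2.9): (-17.094916, -6.588831, -2.407112, 2.745000)
after step 2 (δ=-0.2, a=-2.0): (-17.196780, -6.680816, -2.416386, 2.645000)
after step 3 (δ=0.24, a=-2.8): (-17.295751, -6.768536, -2.405598, 2.505000)
after step 4 (δ=0.33, a=-1.0): (-17.388582, -6.852619, -2.391298, 2.455000)

(-17.3886, -6.8526, -2.3913, 2.4550)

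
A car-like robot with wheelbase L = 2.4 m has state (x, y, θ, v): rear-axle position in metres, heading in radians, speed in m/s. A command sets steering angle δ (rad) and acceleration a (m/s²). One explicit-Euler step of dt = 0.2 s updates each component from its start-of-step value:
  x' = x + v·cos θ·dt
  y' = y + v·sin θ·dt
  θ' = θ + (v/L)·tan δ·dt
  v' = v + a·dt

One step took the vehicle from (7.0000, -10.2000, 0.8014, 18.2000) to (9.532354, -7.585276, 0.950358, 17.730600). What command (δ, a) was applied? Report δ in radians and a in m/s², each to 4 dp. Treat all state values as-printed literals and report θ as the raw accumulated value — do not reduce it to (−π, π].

a = (v'−v)/dt = (-0.469400)/0.2 = -2.3470
Δθ = θ'−θ = 0.148958;  (v·dt/L) = 18.2000·0.2/2.4 = 1.516667
tan δ = Δθ·L/(v·dt) = 0.098214  →  δ = 0.0979

δ = 0.0979, a = -2.3470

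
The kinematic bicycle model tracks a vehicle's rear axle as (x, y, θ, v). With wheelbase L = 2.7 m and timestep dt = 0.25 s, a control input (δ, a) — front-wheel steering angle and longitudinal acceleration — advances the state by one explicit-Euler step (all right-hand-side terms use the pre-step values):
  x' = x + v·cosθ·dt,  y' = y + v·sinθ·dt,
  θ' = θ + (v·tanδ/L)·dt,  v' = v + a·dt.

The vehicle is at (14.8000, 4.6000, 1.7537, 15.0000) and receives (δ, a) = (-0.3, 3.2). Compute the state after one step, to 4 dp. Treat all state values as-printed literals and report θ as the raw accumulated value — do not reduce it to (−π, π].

x' = 14.8000 + 15.0000·cos(1.7537)·0.25 = 14.1179
y' = 4.6000 + 15.0000·sin(1.7537)·0.25 = 8.2874
θ' = 1.7537 + (15.0000/2.7)·tan(-0.3)·0.25 = 1.3241
v' = 15.0000 + 3.2000·0.25 = 15.8000

(14.1179, 8.2874, 1.3241, 15.8000)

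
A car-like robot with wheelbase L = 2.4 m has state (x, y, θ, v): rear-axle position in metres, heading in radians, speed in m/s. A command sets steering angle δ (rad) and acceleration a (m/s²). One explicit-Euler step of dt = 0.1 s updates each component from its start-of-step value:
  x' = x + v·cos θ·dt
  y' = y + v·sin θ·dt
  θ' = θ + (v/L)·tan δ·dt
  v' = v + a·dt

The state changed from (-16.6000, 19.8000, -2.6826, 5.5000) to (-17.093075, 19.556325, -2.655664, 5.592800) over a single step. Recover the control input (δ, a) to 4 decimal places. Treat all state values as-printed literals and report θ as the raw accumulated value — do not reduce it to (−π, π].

a = (v'−v)/dt = (0.092800)/0.1 = 0.9280
Δθ = θ'−θ = 0.026936;  (v·dt/L) = 5.5000·0.1/2.4 = 0.229167
tan δ = Δθ·L/(v·dt) = 0.117539  →  δ = 0.1170

δ = 0.1170, a = 0.9280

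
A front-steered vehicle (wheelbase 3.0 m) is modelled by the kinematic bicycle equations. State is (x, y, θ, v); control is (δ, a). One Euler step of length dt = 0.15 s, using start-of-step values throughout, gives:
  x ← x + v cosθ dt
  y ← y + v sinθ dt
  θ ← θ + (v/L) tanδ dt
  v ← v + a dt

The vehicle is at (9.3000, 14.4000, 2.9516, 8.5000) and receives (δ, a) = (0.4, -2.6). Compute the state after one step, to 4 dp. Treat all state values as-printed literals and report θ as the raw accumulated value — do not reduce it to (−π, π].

(8.0479, 14.6408, 3.1313, 8.1100)

x' = 9.3000 + 8.5000·cos(2.9516)·0.15 = 8.0479
y' = 14.4000 + 8.5000·sin(2.9516)·0.15 = 14.6408
θ' = 2.9516 + (8.5000/3.0)·tan(0.4)·0.15 = 3.1313
v' = 8.5000 − 2.6000·0.15 = 8.1100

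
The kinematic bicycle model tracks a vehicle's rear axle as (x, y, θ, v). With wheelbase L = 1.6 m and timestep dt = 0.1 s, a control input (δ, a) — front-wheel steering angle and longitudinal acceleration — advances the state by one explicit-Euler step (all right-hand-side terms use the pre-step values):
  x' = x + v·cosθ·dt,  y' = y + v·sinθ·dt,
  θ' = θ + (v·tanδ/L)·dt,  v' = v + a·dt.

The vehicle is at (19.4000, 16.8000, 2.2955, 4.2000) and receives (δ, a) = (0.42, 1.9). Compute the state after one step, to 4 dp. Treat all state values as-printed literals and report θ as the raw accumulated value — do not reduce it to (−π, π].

x' = 19.4000 + 4.2000·cos(2.2955)·0.1 = 19.1216
y' = 16.8000 + 4.2000·sin(2.2955)·0.1 = 17.1145
θ' = 2.2955 + (4.2000/1.6)·tan(0.42)·0.1 = 2.4127
v' = 4.2000 + 1.9000·0.1 = 4.3900

(19.1216, 17.1145, 2.4127, 4.3900)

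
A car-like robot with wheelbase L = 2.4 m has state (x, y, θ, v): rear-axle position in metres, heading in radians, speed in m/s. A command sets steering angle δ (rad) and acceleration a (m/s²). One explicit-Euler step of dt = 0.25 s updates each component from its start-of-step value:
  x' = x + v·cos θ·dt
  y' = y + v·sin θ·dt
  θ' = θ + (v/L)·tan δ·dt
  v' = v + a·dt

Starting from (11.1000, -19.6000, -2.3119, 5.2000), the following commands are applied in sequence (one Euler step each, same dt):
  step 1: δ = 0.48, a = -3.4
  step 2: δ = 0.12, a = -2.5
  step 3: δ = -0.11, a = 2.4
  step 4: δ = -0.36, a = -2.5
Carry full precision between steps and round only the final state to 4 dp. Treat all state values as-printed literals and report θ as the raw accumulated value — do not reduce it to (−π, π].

after step 1 (δ=0.48, a=-3.4): (10.222367, -20.559041, -2.029902, 4.350000)
after step 2 (δ=0.12, a=-2.5): (9.740444, -21.533929, -1.975265, 3.725000)
after step 3 (δ=-0.11, a=2.4): (9.373969, -22.390038, -2.018120, 4.325000)
after step 4 (δ=-0.36, a=-2.5): (8.906270, -23.364902, -2.187698, 3.700000)

(8.9063, -23.3649, -2.1877, 3.7000)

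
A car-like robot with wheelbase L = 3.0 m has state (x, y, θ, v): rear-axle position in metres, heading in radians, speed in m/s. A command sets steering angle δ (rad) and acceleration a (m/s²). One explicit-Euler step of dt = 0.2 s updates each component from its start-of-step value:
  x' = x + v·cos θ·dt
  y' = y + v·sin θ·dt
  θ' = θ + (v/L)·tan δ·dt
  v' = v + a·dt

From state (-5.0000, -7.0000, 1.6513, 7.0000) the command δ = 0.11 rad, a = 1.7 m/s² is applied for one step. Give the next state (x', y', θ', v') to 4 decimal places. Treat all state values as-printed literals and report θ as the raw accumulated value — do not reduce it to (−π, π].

x' = -5.0000 + 7.0000·cos(1.6513)·0.2 = -5.1126
y' = -7.0000 + 7.0000·sin(1.6513)·0.2 = -5.6045
θ' = 1.6513 + (7.0000/3.0)·tan(0.11)·0.2 = 1.7028
v' = 7.0000 + 1.7000·0.2 = 7.3400

(-5.1126, -5.6045, 1.7028, 7.3400)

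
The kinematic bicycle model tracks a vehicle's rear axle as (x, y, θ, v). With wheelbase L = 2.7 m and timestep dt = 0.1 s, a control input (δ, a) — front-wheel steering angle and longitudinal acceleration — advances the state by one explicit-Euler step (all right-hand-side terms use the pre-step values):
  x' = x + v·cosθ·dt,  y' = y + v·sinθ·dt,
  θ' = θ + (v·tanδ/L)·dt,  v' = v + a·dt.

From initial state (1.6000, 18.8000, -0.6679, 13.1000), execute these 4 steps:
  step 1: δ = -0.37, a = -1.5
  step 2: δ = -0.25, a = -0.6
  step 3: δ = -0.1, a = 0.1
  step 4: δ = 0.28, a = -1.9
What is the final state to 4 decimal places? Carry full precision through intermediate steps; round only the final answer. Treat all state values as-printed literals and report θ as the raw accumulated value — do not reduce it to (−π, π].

(4.8648, 14.8375, -0.8891, 12.7100)

after step 1 (δ=-0.37, a=-1.5): (2.628512, 17.988666, -0.856085, 12.950000)
after step 2 (δ=-0.25, a=-0.6): (3.477254, 17.010575, -0.978555, 12.890000)
after step 3 (δ=-0.1, a=0.1): (4.196802, 15.941103, -1.026456, 12.900000)
after step 4 (δ=0.28, a=-1.9): (4.864834, 14.837548, -0.889068, 12.710000)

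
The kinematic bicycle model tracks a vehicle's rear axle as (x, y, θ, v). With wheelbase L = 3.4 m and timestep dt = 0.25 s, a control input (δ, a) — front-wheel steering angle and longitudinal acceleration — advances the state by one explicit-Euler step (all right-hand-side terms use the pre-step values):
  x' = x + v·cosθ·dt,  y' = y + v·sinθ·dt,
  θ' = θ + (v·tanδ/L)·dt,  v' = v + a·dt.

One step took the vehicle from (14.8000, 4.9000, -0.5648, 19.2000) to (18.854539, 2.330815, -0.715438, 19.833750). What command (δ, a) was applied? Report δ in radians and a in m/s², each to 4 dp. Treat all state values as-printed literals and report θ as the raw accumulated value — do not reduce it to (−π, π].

δ = -0.1063, a = 2.5350

a = (v'−v)/dt = (0.633750)/0.25 = 2.5350
Δθ = θ'−θ = -0.150638;  (v·dt/L) = 19.2000·0.25/3.4 = 1.411765
tan δ = Δθ·L/(v·dt) = -0.106702  →  δ = -0.1063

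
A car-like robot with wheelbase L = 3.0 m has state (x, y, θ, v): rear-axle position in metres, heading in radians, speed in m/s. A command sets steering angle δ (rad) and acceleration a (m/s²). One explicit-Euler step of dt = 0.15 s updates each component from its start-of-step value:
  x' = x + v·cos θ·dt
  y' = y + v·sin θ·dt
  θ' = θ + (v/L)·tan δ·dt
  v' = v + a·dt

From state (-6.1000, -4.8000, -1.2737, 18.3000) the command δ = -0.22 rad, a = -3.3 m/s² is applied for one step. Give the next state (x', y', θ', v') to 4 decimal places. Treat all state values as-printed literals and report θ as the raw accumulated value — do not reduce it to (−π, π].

x' = -6.1000 + 18.3000·cos(-1.2737)·0.15 = -5.2964
y' = -4.8000 + 18.3000·sin(-1.2737)·0.15 = -7.4247
θ' = -1.2737 + (18.3000/3.0)·tan(-0.22)·0.15 = -1.4783
v' = 18.3000 − 3.3000·0.15 = 17.8050

(-5.2964, -7.4247, -1.4783, 17.8050)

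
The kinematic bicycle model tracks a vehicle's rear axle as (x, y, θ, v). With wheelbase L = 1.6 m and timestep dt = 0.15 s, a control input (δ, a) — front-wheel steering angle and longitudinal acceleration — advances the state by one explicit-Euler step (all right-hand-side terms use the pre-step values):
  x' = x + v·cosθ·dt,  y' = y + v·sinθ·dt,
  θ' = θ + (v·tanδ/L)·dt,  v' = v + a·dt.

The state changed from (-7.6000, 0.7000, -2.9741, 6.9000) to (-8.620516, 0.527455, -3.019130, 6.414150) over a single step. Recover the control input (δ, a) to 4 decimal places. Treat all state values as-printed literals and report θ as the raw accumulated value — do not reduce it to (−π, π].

a = (v'−v)/dt = (-0.485850)/0.15 = -3.2390
Δθ = θ'−θ = -0.045030;  (v·dt/L) = 6.9000·0.15/1.6 = 0.646875
tan δ = Δθ·L/(v·dt) = -0.069612  →  δ = -0.0695

δ = -0.0695, a = -3.2390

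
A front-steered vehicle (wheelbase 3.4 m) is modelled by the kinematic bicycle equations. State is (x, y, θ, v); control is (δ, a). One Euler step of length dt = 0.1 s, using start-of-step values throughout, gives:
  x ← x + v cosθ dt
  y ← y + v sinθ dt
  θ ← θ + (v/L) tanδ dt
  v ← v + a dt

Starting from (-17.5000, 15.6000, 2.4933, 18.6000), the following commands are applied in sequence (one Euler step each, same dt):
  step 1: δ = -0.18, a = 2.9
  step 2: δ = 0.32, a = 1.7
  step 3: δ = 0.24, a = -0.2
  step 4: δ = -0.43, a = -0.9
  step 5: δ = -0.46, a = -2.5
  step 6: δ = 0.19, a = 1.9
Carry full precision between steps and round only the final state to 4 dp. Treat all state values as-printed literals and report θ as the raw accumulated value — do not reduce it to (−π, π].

(-26.2548, 22.5418, 2.2879, 18.8900)

after step 1 (δ=-0.18, a=2.9): (-18.982636, 16.723117, 2.393752, 18.890000)
after step 2 (δ=0.32, a=1.7): (-20.367573, 18.007745, 2.577868, 19.060000)
after step 3 (δ=0.24, a=-0.2): (-21.978659, 19.026194, 2.715053, 19.040000)
after step 4 (δ=-0.43, a=-0.9): (-23.712066, 19.813922, 2.458226, 18.950000)
after step 5 (δ=-0.46, a=-2.5): (-25.181546, 21.010439, 2.182086, 18.700000)
after step 6 (δ=0.19, a=1.9): (-26.254784, 22.541798, 2.287862, 18.890000)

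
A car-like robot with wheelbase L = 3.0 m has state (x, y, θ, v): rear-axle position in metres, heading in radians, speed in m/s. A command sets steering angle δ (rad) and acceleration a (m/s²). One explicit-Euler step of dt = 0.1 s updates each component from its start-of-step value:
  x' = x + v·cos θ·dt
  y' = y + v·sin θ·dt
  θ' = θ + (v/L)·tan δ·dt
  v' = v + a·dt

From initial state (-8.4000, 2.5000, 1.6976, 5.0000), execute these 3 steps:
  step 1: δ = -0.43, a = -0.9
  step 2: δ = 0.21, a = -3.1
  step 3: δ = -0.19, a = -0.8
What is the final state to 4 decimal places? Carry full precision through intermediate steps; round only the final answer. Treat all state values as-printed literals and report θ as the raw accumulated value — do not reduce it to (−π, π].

after step 1 (δ=-0.43, a=-0.9): (-8.463232, 2.995986, 1.621163, 4.910000)
after step 2 (δ=0.21, a=-3.1): (-8.487952, 3.486363, 1.656047, 4.600000)
after step 3 (δ=-0.19, a=-0.8): (-8.527120, 3.944692, 1.626558, 4.520000)

(-8.5271, 3.9447, 1.6266, 4.5200)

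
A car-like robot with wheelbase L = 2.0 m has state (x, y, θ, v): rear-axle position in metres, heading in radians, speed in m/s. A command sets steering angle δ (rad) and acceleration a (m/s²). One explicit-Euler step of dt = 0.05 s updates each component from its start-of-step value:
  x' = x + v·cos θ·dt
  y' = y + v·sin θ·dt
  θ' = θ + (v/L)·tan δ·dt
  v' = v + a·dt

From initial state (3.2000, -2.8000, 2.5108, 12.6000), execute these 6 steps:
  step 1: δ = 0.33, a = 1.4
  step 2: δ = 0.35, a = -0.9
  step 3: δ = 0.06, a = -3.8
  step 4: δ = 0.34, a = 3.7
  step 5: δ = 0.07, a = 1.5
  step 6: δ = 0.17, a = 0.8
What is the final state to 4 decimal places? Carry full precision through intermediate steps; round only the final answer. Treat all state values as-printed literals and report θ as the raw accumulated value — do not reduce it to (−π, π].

after step 1 (δ=0.33, a=1.4): (2.691237, -2.428435, 2.618695, 12.670000)
after step 2 (δ=0.35, a=-0.9): (2.142388, -2.112070, 2.734318, 12.625000)
after step 3 (δ=0.06, a=-3.8): (1.562772, -1.862027, 2.753278, 12.435000)
after step 4 (δ=0.34, a=3.7): (0.987312, -1.626615, 2.863246, 12.620000)
after step 5 (δ=0.07, a=1.5): (0.380598, -1.453237, 2.885367, 12.695000)
after step 6 (δ=0.17, a=0.8): (-0.233429, -1.292372, 2.939847, 12.735000)

(-0.2334, -1.2924, 2.9398, 12.7350)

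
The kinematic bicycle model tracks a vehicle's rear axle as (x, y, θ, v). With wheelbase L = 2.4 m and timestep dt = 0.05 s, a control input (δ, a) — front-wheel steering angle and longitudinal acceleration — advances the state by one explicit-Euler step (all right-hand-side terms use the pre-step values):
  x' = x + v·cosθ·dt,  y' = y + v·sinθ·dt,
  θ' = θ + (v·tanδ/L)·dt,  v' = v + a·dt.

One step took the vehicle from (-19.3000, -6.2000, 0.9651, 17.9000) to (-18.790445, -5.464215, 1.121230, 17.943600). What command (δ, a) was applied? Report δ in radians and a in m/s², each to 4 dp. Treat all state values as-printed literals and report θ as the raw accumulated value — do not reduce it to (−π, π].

δ = 0.3965, a = 0.8720

a = (v'−v)/dt = (0.043600)/0.05 = 0.8720
Δθ = θ'−θ = 0.156130;  (v·dt/L) = 17.9000·0.05/2.4 = 0.372917
tan δ = Δθ·L/(v·dt) = 0.418673  →  δ = 0.3965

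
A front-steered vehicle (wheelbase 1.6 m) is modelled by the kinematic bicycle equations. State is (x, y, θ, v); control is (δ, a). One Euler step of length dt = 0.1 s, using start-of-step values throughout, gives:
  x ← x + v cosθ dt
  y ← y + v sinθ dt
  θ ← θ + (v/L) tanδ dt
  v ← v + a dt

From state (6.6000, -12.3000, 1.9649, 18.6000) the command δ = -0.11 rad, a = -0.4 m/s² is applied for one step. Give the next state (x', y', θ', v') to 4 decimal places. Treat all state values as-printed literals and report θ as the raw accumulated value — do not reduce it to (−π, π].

x' = 6.6000 + 18.6000·cos(1.9649)·0.1 = 5.8858
y' = -12.3000 + 18.6000·sin(1.9649)·0.1 = -10.5826
θ' = 1.9649 + (18.6000/1.6)·tan(-0.11)·0.1 = 1.8365
v' = 18.6000 − 0.4000·0.1 = 18.5600

(5.8858, -10.5826, 1.8365, 18.5600)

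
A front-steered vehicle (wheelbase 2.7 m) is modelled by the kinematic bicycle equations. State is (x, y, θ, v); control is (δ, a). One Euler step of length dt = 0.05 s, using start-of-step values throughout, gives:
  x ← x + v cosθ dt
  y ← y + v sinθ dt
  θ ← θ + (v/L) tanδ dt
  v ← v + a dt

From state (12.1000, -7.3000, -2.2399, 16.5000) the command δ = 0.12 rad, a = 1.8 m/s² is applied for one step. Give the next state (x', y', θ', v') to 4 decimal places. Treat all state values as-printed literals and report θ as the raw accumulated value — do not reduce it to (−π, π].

(11.5883, -7.9471, -2.2031, 16.5900)

x' = 12.1000 + 16.5000·cos(-2.2399)·0.05 = 11.5883
y' = -7.3000 + 16.5000·sin(-2.2399)·0.05 = -7.9471
θ' = -2.2399 + (16.5000/2.7)·tan(0.12)·0.05 = -2.2031
v' = 16.5000 + 1.8000·0.05 = 16.5900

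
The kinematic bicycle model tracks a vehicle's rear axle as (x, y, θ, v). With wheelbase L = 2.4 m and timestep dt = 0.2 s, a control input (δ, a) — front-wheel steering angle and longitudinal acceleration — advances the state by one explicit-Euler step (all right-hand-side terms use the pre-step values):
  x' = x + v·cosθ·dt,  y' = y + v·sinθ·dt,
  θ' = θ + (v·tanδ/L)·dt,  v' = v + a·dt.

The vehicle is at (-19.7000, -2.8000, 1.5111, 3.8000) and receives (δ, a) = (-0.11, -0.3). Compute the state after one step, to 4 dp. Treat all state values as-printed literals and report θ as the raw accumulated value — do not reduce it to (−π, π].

(-19.6547, -2.0414, 1.4761, 3.7400)

x' = -19.7000 + 3.8000·cos(1.5111)·0.2 = -19.6547
y' = -2.8000 + 3.8000·sin(1.5111)·0.2 = -2.0414
θ' = 1.5111 + (3.8000/2.4)·tan(-0.11)·0.2 = 1.4761
v' = 3.8000 − 0.3000·0.2 = 3.7400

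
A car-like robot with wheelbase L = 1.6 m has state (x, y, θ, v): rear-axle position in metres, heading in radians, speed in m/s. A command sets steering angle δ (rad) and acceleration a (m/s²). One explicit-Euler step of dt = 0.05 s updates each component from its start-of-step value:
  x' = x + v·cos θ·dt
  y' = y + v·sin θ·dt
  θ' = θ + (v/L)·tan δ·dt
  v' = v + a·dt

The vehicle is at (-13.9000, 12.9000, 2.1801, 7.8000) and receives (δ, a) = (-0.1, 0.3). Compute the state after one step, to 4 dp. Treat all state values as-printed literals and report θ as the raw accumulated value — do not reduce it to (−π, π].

x' = -13.9000 + 7.8000·cos(2.1801)·0.05 = -14.1232
y' = 12.9000 + 7.8000·sin(2.1801)·0.05 = 13.2198
θ' = 2.1801 + (7.8000/1.6)·tan(-0.1)·0.05 = 2.1556
v' = 7.8000 + 0.3000·0.05 = 7.8150

(-14.1232, 13.2198, 2.1556, 7.8150)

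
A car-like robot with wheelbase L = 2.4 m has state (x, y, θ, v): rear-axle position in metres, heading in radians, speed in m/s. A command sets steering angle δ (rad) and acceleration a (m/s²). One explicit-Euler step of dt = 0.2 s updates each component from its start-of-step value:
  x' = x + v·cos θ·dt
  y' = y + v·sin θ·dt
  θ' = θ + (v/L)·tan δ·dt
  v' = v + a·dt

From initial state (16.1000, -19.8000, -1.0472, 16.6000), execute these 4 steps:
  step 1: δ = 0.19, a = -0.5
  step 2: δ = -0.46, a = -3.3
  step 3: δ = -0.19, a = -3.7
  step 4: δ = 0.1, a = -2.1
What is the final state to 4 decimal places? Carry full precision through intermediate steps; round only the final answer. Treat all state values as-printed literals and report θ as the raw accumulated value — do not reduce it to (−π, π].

after step 1 (δ=0.19, a=-0.5): (17.759993, -22.675208, -0.781158, 16.500000)
after step 2 (δ=-0.46, a=-3.3): (20.103320, -24.998745, -1.462400, 15.840000)
after step 3 (δ=-0.19, a=-3.7): (20.446048, -28.148151, -1.716262, 15.100000)
after step 4 (δ=0.1, a=-2.1): (20.008290, -31.136255, -1.590007, 14.680000)

(20.0083, -31.1363, -1.5900, 14.6800)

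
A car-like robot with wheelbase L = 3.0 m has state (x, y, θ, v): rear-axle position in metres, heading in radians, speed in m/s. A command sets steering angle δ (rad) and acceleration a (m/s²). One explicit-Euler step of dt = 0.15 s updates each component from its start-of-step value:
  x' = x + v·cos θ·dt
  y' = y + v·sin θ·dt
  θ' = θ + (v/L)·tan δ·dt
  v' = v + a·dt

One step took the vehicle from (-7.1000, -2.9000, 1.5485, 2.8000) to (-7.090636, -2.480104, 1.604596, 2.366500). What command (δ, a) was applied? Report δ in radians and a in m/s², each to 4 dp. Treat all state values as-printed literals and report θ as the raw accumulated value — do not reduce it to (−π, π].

δ = 0.3811, a = -2.8900

a = (v'−v)/dt = (-0.433500)/0.15 = -2.8900
Δθ = θ'−θ = 0.056096;  (v·dt/L) = 2.8000·0.15/3.0 = 0.140000
tan δ = Δθ·L/(v·dt) = 0.400686  →  δ = 0.3811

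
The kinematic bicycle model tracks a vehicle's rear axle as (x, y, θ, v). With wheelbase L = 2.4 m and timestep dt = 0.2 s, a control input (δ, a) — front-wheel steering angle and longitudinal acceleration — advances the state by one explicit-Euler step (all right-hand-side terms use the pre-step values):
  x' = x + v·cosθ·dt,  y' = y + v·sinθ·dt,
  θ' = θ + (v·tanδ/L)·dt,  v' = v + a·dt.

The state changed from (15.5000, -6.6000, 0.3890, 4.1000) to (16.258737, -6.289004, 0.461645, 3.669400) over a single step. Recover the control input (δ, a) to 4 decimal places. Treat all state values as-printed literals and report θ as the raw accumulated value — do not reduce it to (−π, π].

a = (v'−v)/dt = (-0.430600)/0.2 = -2.1530
Δθ = θ'−θ = 0.072645;  (v·dt/L) = 4.1000·0.2/2.4 = 0.341667
tan δ = Δθ·L/(v·dt) = 0.212620  →  δ = 0.2095

δ = 0.2095, a = -2.1530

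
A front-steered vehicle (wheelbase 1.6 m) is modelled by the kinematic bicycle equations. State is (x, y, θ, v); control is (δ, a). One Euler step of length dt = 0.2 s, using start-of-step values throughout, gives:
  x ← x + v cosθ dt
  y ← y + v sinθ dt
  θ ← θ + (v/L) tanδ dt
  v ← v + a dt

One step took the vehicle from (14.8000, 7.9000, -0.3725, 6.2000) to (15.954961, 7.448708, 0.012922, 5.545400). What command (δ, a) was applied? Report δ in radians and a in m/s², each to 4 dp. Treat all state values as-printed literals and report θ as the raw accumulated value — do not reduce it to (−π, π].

δ = 0.4615, a = -3.2730

a = (v'−v)/dt = (-0.654600)/0.2 = -3.2730
Δθ = θ'−θ = 0.385422;  (v·dt/L) = 6.2000·0.2/1.6 = 0.775000
tan δ = Δθ·L/(v·dt) = 0.497319  →  δ = 0.4615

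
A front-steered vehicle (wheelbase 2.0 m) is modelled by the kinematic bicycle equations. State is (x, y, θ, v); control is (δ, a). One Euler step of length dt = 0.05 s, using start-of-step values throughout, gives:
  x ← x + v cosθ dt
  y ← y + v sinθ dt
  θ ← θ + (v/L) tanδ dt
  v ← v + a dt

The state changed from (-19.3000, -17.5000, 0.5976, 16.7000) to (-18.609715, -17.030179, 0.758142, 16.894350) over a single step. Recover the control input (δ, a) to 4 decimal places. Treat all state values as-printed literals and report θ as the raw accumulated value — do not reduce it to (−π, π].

a = (v'−v)/dt = (0.194350)/0.05 = 3.8870
Δθ = θ'−θ = 0.160542;  (v·dt/L) = 16.7000·0.05/2.0 = 0.417500
tan δ = Δθ·L/(v·dt) = 0.384532  →  δ = 0.3671

δ = 0.3671, a = 3.8870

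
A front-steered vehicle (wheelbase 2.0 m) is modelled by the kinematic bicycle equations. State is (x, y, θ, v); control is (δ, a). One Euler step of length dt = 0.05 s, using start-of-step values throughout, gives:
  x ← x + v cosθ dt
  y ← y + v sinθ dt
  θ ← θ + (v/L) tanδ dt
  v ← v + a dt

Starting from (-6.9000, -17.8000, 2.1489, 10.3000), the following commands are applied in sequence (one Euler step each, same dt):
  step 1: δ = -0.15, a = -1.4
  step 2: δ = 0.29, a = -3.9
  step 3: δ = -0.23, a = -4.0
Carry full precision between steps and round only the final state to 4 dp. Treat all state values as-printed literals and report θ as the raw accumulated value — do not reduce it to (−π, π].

(-7.7337, -16.5201, 2.1276, 9.8350)

after step 1 (δ=-0.15, a=-1.4): (-7.181415, -17.368687, 2.109983, 10.230000)
after step 2 (δ=0.29, a=-3.9): (-7.444038, -16.929755, 2.186302, 10.035000)
after step 3 (δ=-0.23, a=-4.0): (-7.733734, -16.520086, 2.127561, 9.835000)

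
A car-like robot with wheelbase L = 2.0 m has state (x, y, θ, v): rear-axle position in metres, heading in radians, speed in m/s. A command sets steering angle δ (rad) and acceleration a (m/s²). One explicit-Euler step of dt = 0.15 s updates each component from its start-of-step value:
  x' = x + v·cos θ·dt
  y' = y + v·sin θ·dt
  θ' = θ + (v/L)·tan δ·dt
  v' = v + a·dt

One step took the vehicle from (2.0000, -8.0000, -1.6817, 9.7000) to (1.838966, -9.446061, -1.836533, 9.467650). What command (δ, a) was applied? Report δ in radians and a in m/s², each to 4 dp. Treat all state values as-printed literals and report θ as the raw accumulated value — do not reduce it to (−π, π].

δ = -0.2097, a = -1.5490

a = (v'−v)/dt = (-0.232350)/0.15 = -1.5490
Δθ = θ'−θ = -0.154833;  (v·dt/L) = 9.7000·0.15/2.0 = 0.727500
tan δ = Δθ·L/(v·dt) = -0.212829  →  δ = -0.2097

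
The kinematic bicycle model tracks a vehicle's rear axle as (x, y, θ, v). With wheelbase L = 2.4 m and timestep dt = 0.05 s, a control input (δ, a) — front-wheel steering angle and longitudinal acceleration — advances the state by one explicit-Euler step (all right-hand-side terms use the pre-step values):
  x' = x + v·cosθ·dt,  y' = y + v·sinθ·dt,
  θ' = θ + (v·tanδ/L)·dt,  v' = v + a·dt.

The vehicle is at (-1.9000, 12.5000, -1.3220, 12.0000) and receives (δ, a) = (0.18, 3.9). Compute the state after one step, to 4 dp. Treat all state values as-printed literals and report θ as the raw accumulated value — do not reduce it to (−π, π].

(-1.7523, 11.9185, -1.2765, 12.1950)

x' = -1.9000 + 12.0000·cos(-1.3220)·0.05 = -1.7523
y' = 12.5000 + 12.0000·sin(-1.3220)·0.05 = 11.9185
θ' = -1.3220 + (12.0000/2.4)·tan(0.18)·0.05 = -1.2765
v' = 12.0000 + 3.9000·0.05 = 12.1950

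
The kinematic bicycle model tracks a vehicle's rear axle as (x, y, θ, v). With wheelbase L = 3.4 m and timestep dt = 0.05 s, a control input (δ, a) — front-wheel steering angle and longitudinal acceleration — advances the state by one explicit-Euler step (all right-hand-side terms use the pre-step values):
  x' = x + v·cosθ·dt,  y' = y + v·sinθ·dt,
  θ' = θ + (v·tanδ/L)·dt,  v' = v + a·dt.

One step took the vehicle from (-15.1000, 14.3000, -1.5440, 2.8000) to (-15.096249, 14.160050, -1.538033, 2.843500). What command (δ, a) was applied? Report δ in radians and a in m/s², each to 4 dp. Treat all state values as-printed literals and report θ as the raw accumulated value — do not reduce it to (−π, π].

δ = 0.1439, a = 0.8700

a = (v'−v)/dt = (0.043500)/0.05 = 0.8700
Δθ = θ'−θ = 0.005967;  (v·dt/L) = 2.8000·0.05/3.4 = 0.041176
tan δ = Δθ·L/(v·dt) = 0.144913  →  δ = 0.1439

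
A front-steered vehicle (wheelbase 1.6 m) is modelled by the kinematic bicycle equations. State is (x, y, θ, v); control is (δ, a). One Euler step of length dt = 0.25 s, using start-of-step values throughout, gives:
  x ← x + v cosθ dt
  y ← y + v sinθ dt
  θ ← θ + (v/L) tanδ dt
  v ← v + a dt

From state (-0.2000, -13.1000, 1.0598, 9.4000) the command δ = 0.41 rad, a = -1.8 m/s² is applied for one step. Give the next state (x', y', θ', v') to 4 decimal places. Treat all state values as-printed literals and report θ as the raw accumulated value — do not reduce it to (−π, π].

x' = -0.2000 + 9.4000·cos(1.0598)·0.25 = 0.9493
y' = -13.1000 + 9.4000·sin(1.0598)·0.25 = -11.0502
θ' = 1.0598 + (9.4000/1.6)·tan(0.41)·0.25 = 1.6982
v' = 9.4000 − 1.8000·0.25 = 8.9500

(0.9493, -11.0502, 1.6982, 8.9500)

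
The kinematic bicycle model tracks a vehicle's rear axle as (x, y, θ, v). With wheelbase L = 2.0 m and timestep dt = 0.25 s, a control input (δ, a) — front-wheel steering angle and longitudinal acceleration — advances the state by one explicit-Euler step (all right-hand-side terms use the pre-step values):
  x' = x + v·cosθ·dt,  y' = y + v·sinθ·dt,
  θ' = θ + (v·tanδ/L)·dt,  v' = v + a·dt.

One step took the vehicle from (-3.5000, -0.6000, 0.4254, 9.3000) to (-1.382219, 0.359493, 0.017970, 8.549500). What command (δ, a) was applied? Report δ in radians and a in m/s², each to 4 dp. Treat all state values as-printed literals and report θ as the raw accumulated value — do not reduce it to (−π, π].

δ = -0.3371, a = -3.0020

a = (v'−v)/dt = (-0.750500)/0.25 = -3.0020
Δθ = θ'−θ = -0.407430;  (v·dt/L) = 9.3000·0.25/2.0 = 1.162500
tan δ = Δθ·L/(v·dt) = -0.350477  →  δ = -0.3371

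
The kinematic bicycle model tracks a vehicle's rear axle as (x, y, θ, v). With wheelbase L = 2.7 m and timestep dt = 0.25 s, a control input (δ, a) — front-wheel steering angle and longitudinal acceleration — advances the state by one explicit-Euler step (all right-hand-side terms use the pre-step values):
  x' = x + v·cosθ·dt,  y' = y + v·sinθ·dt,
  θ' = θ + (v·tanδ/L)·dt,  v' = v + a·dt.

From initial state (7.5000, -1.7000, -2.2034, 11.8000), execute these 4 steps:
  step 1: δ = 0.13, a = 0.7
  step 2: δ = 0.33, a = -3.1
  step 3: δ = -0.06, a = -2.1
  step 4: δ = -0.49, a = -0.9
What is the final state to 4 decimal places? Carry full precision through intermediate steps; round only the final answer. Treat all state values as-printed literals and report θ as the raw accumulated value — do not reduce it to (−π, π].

after step 1 (δ=0.13, a=0.7): (5.755823, -4.079148, -2.060557, 11.975000)
after step 2 (δ=0.33, a=-3.1): (4.347518, -6.720969, -1.680767, 11.200000)
after step 3 (δ=-0.06, a=-2.1): (4.040220, -9.504055, -1.743064, 10.675000)
after step 4 (δ=-0.49, a=-0.9): (3.582751, -12.133303, -2.270279, 10.450000)

(3.5828, -12.1333, -2.2703, 10.4500)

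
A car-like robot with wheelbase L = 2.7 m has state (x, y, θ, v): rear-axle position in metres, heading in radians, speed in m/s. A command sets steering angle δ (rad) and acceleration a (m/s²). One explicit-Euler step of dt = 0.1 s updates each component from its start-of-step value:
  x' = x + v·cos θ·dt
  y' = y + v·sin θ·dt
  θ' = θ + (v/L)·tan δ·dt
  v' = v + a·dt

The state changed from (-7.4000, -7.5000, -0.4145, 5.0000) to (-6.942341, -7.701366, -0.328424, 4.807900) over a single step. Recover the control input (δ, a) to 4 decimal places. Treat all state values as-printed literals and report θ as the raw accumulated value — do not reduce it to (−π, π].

δ = 0.4351, a = -1.9210

a = (v'−v)/dt = (-0.192100)/0.1 = -1.9210
Δθ = θ'−θ = 0.086076;  (v·dt/L) = 5.0000·0.1/2.7 = 0.185185
tan δ = Δθ·L/(v·dt) = 0.464810  →  δ = 0.4351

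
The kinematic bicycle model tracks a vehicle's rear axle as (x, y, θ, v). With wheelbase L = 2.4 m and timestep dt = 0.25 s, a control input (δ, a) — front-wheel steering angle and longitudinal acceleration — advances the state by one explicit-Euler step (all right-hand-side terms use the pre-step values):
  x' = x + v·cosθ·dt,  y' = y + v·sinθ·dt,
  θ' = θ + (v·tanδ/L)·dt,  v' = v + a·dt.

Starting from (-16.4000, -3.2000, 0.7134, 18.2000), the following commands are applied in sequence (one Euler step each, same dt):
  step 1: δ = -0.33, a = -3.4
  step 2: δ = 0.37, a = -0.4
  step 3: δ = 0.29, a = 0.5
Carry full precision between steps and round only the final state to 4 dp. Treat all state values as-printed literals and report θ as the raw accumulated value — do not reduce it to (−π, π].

(-5.5200, 3.0417, 1.3012, 17.3750)

after step 1 (δ=-0.33, a=-3.4): (-12.959557, -0.222442, 0.064030, 17.350000)
after step 2 (δ=0.37, a=-0.4): (-8.630946, 0.055098, 0.765012, 17.250000)
after step 3 (δ=0.29, a=0.5): (-5.520020, 3.041701, 1.301222, 17.375000)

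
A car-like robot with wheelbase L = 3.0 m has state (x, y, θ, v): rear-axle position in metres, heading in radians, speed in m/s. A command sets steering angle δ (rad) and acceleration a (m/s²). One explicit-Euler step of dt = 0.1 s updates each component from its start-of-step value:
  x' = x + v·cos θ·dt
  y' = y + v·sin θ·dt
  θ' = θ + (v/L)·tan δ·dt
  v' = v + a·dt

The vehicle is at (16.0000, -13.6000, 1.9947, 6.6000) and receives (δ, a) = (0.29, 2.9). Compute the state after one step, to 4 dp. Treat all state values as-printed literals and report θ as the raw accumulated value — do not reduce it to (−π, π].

(15.7285, -12.9984, 2.0604, 6.8900)

x' = 16.0000 + 6.6000·cos(1.9947)·0.1 = 15.7285
y' = -13.6000 + 6.6000·sin(1.9947)·0.1 = -12.9984
θ' = 1.9947 + (6.6000/3.0)·tan(0.29)·0.1 = 2.0604
v' = 6.6000 + 2.9000·0.1 = 6.8900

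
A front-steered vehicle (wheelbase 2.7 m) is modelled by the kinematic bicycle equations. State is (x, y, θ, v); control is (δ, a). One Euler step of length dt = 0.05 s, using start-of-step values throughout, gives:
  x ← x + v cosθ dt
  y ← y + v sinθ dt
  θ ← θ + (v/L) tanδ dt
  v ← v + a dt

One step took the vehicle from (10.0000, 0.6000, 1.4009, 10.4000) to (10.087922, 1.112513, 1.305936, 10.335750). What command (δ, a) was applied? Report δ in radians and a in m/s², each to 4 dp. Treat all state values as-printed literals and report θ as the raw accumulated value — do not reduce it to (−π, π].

a = (v'−v)/dt = (-0.064250)/0.05 = -1.2850
Δθ = θ'−θ = -0.094964;  (v·dt/L) = 10.4000·0.05/2.7 = 0.192593
tan δ = Δθ·L/(v·dt) = -0.493082  →  δ = -0.4581

δ = -0.4581, a = -1.2850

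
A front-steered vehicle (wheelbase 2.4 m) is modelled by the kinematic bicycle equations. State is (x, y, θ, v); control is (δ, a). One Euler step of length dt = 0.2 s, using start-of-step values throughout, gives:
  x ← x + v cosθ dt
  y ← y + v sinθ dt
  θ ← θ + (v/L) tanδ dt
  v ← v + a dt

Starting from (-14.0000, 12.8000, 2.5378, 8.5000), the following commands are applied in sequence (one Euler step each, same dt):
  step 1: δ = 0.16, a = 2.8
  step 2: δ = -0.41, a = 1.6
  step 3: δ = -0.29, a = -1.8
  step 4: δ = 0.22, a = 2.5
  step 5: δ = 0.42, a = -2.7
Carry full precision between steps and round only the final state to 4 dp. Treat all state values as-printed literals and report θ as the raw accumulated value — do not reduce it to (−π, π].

after step 1 (δ=0.16, a=2.8): (-15.399420, 13.765207, 2.652110, 9.060000)
after step 2 (δ=-0.41, a=1.6): (-16.998648, 14.617153, 2.323964, 9.380000)
after step 3 (δ=-0.29, a=-1.8): (-18.281744, 15.985744, 2.090705, 9.020000)
after step 4 (δ=0.22, a=2.5): (-19.177972, 17.551372, 2.258792, 9.520000)
after step 5 (δ=0.42, a=-2.7): (-20.386993, 19.022251, 2.613073, 8.980000)

(-20.3870, 19.0223, 2.6131, 8.9800)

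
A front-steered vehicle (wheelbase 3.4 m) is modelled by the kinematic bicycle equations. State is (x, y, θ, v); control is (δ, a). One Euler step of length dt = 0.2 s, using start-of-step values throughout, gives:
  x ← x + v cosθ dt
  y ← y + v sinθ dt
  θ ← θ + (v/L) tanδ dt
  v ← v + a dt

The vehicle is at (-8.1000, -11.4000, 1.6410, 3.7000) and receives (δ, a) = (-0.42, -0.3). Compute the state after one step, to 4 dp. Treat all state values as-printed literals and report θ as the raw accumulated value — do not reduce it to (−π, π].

x' = -8.1000 + 3.7000·cos(1.6410)·0.2 = -8.1519
y' = -11.4000 + 3.7000·sin(1.6410)·0.2 = -10.6618
θ' = 1.6410 + (3.7000/3.4)·tan(-0.42)·0.2 = 1.5438
v' = 3.7000 − 0.3000·0.2 = 3.6400

(-8.1519, -10.6618, 1.5438, 3.6400)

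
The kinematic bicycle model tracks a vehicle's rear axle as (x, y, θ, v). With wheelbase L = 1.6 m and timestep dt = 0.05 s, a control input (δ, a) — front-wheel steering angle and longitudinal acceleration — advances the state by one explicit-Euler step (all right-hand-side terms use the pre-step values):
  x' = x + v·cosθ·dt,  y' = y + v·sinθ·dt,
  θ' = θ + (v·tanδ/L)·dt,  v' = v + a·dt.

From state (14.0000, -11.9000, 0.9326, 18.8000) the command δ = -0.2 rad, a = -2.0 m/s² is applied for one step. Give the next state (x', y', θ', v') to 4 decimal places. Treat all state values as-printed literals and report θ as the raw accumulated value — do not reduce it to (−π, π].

(14.5600, -11.1450, 0.8135, 18.7000)

x' = 14.0000 + 18.8000·cos(0.9326)·0.05 = 14.5600
y' = -11.9000 + 18.8000·sin(0.9326)·0.05 = -11.1450
θ' = 0.9326 + (18.8000/1.6)·tan(-0.2)·0.05 = 0.8135
v' = 18.8000 − 2.0000·0.05 = 18.7000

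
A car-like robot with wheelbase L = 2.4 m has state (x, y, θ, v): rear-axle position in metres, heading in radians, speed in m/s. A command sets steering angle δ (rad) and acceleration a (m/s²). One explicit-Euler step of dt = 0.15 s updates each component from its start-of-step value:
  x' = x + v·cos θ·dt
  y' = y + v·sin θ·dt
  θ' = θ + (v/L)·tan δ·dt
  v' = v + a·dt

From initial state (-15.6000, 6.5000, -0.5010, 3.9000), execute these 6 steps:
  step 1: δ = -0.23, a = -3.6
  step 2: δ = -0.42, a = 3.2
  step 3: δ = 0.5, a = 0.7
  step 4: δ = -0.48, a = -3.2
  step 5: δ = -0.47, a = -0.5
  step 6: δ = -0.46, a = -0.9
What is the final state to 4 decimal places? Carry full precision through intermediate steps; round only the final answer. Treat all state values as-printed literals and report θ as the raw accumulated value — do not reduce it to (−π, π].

(-12.9052, 4.6441, -0.8641, 3.2550)

after step 1 (δ=-0.23, a=-3.6): (-15.086895, 6.219023, -0.558072, 3.360000)
after step 2 (δ=-0.42, a=3.2): (-14.659363, 5.952129, -0.651853, 3.840000)
after step 3 (δ=0.5, a=0.7): (-14.201465, 5.602692, -0.520740, 3.945000)
after step 4 (δ=-0.48, a=-3.2): (-13.688151, 5.308283, -0.649103, 3.465000)
after step 5 (δ=-0.47, a=-0.5): (-13.274105, 4.994109, -0.759110, 3.390000)
after step 6 (δ=-0.46, a=-0.9): (-12.905214, 4.644121, -0.864083, 3.255000)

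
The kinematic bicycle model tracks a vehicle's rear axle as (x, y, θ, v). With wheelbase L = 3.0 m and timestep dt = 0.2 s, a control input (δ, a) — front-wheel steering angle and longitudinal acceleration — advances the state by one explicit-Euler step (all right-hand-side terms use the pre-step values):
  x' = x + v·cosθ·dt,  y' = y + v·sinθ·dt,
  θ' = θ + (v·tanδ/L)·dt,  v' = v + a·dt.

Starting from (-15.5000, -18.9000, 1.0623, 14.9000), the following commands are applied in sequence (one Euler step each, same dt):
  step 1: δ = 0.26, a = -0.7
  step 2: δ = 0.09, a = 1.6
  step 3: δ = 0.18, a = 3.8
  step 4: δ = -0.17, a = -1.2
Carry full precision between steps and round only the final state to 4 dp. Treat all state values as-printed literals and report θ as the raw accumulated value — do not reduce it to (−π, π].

(-12.9554, -7.2862, 1.4170, 15.6000)

after step 1 (δ=0.26, a=-0.7): (-14.049144, -16.297037, 1.326548, 14.760000)
after step 2 (δ=0.09, a=1.6): (-13.335271, -13.432654, 1.415348, 15.080000)
after step 3 (δ=0.18, a=3.8): (-12.868325, -10.453020, 1.598288, 15.840000)
after step 4 (δ=-0.17, a=-1.2): (-12.955407, -7.286217, 1.417018, 15.600000)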